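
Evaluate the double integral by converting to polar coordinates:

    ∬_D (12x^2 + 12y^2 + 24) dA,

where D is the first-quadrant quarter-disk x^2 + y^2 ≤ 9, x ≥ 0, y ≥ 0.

The region D is 0 ≤ r ≤ 3, 0 ≤ θ ≤ π/2 in polar coordinates, where x = r cos(θ), y = r sin(θ), and dA = r dr dθ.

Under the substitution, the integrand becomes 12r^2 + 24, so

    ∬_D (12x^2 + 12y^2 + 24) dA = ∫_{0}^{π/2} ∫_{0}^{3} (12r^2 + 24) · r dr dθ.

Inner integral (in r): ∫_{0}^{3} (12r^2 + 24) · r dr = 351.

Outer integral (in θ): ∫_{0}^{π/2} (351) dθ = 351π/2.

Therefore ∬_D (12x^2 + 12y^2 + 24) dA = 351π/2.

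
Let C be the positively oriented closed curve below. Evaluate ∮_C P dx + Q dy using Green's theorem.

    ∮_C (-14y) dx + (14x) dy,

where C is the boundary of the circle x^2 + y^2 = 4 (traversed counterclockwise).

Green's theorem converts the closed line integral into a double integral over the enclosed region D:

    ∮_C P dx + Q dy = ∬_D (∂Q/∂x - ∂P/∂y) dA.

Here P = -14y, Q = 14x, so

    ∂Q/∂x = 14,    ∂P/∂y = -14,
    ∂Q/∂x - ∂P/∂y = 28.

D is the region x^2 + y^2 ≤ 4. Evaluating the double integral:

In polar coordinates (x = r cos θ, y = r sin θ, dA = r dr dθ) the integrand becomes 28, so

    ∬_D (28) dA = ∫_0^{2π} ∫_0^{2} (28) · r dr dθ.

Inner (r from 0 to 2): 56.
Outer (θ from 0 to 2π): 112π.

Therefore ∮_C P dx + Q dy = 112π.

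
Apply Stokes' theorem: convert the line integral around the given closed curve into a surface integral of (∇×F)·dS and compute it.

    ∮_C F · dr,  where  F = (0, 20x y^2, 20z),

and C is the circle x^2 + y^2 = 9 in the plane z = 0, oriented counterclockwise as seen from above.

Let S be the flat disk x^2 + y^2 ≤ 9 in the plane z = 0, with upward unit normal n̂ = ẑ. By Stokes' theorem,

    ∮_C F · dr = ∬_S (∇ × F) · n̂ dS = ∬_D (curl F)_z dA,

where D is the disk x^2 + y^2 ≤ 9.

Compute the curl of F = (0, 20x y^2, 20z):
    (∇ × F)_x = ∂F_z/∂y - ∂F_y/∂z = 0,
    (∇ × F)_y = ∂F_x/∂z - ∂F_z/∂x = 0,
    (∇ × F)_z = ∂F_y/∂x - ∂F_x/∂y = 20y^2.

On z = 0, (curl F)_z = 20y^2.

Convert to polar (x = r cos θ, y = r sin θ, dA = r dr dθ); the integrand becomes 20r^2sin(θ)^2, so

    ∬_D (curl F)_z dA = ∫_0^{2π} ∫_0^{3} (20r^2sin(θ)^2) · r dr dθ.

Inner (r from 0 to 3): 405sin(θ)^2.
Outer (θ from 0 to 2π): 405π.

Therefore ∮_C F · dr = 405π.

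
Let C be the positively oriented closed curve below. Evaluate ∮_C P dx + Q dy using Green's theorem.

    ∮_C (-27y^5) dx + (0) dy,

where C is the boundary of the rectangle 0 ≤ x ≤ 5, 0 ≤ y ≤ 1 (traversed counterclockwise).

Green's theorem converts the closed line integral into a double integral over the enclosed region D:

    ∮_C P dx + Q dy = ∬_D (∂Q/∂x - ∂P/∂y) dA.

Here P = -27y^5, Q = 0, so

    ∂Q/∂x = 0,    ∂P/∂y = -135y^4,
    ∂Q/∂x - ∂P/∂y = 135y^4.

D is the region 0 ≤ x ≤ 5, 0 ≤ y ≤ 1. Evaluating the double integral:

    ∬_D (135y^4) dA = ∫_0^{5} ∫_0^{1} (135y^4) dy dx.

Inner (y from 0 to 1): 27.
Outer (x from 0 to 5): 135.

Therefore ∮_C P dx + Q dy = 135.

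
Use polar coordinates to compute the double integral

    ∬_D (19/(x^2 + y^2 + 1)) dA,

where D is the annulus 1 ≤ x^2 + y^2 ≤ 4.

The region D is 1 ≤ r ≤ 2, 0 ≤ θ ≤ 2π in polar coordinates, where x = r cos(θ), y = r sin(θ), and dA = r dr dθ.

Under the substitution, the integrand becomes 19/(r^2 + 1), so

    ∬_D (19/(x^2 + y^2 + 1)) dA = ∫_{0}^{2π} ∫_{1}^{2} (19/(r^2 + 1)) · r dr dθ.

Inner integral (in r): ∫_{1}^{2} (19/(r^2 + 1)) · r dr = log(1953125sqrt(10)/1024).

Outer integral (in θ): ∫_{0}^{2π} (log(1953125sqrt(10)/1024)) dθ = log((1953125sqrt(10)/1024)^(2π)).

Therefore ∬_D (19/(x^2 + y^2 + 1)) dA = log((1953125sqrt(10)/1024)^(2π)).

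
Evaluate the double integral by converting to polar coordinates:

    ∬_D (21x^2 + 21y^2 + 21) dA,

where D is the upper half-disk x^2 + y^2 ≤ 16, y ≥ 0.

The region D is 0 ≤ r ≤ 4, 0 ≤ θ ≤ π in polar coordinates, where x = r cos(θ), y = r sin(θ), and dA = r dr dθ.

Under the substitution, the integrand becomes 21r^2 + 21, so

    ∬_D (21x^2 + 21y^2 + 21) dA = ∫_{0}^{π} ∫_{0}^{4} (21r^2 + 21) · r dr dθ.

Inner integral (in r): ∫_{0}^{4} (21r^2 + 21) · r dr = 1512.

Outer integral (in θ): ∫_{0}^{π} (1512) dθ = 1512π.

Therefore ∬_D (21x^2 + 21y^2 + 21) dA = 1512π.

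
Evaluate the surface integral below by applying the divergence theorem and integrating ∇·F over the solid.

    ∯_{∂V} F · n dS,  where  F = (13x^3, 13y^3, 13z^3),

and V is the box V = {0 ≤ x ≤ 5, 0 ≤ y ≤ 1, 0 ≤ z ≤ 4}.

By the divergence theorem,

    ∯_{∂V} F · n dS = ∭_V (∇ · F) dV.

Compute the divergence:
    ∇ · F = ∂F_x/∂x + ∂F_y/∂y + ∂F_z/∂z = 39x^2 + 39y^2 + 39z^2.

V is a rectangular box, so dV = dx dy dz with 0 ≤ x ≤ 5, 0 ≤ y ≤ 1, 0 ≤ z ≤ 4.

Integrate (39x^2 + 39y^2 + 39z^2) over V as an iterated integral:

    ∭_V (∇·F) dV = ∫_0^{5} ∫_0^{1} ∫_0^{4} (39x^2 + 39y^2 + 39z^2) dz dy dx.

Inner (z from 0 to 4): 156x^2 + 156y^2 + 832.
Middle (y from 0 to 1): 156x^2 + 884.
Outer (x from 0 to 5): 10920.

Therefore ∯_{∂V} F · n dS = 10920.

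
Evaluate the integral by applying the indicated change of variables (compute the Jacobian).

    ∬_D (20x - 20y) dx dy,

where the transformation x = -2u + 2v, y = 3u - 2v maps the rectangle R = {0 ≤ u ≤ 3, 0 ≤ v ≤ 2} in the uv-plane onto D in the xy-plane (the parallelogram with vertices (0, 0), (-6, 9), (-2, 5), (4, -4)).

Compute the Jacobian determinant of (x, y) with respect to (u, v):

    ∂(x,y)/∂(u,v) = | -2  2 | = (-2)(-2) - (2)(3) = -2.
                   | 3  -2 |

Its absolute value is |J| = 2 (the area scaling factor).

Substituting x = -2u + 2v, y = 3u - 2v into the integrand,

    20x - 20y → -100u + 80v,

so the integral becomes

    ∬_R (-100u + 80v) · |J| du dv = ∫_0^3 ∫_0^2 (-200u + 160v) dv du.

Inner (v): 320 - 400u.
Outer (u): -840.

Therefore ∬_D (20x - 20y) dx dy = -840.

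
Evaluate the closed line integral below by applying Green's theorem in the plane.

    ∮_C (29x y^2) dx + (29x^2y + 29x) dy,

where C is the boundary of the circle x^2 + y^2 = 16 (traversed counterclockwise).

Green's theorem converts the closed line integral into a double integral over the enclosed region D:

    ∮_C P dx + Q dy = ∬_D (∂Q/∂x - ∂P/∂y) dA.

Here P = 29x y^2, Q = 29x^2y + 29x, so

    ∂Q/∂x = 58x y + 29,    ∂P/∂y = 58x y,
    ∂Q/∂x - ∂P/∂y = 29.

D is the region x^2 + y^2 ≤ 16. Evaluating the double integral:

In polar coordinates (x = r cos θ, y = r sin θ, dA = r dr dθ) the integrand becomes 29, so

    ∬_D (29) dA = ∫_0^{2π} ∫_0^{4} (29) · r dr dθ.

Inner (r from 0 to 4): 232.
Outer (θ from 0 to 2π): 464π.

Therefore ∮_C P dx + Q dy = 464π.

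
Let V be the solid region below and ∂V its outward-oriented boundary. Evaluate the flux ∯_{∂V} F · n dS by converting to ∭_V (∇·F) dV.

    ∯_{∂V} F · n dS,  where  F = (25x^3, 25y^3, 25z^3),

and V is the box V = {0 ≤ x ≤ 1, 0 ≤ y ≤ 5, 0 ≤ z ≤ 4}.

By the divergence theorem,

    ∯_{∂V} F · n dS = ∭_V (∇ · F) dV.

Compute the divergence:
    ∇ · F = ∂F_x/∂x + ∂F_y/∂y + ∂F_z/∂z = 75x^2 + 75y^2 + 75z^2.

V is a rectangular box, so dV = dx dy dz with 0 ≤ x ≤ 1, 0 ≤ y ≤ 5, 0 ≤ z ≤ 4.

Integrate (75x^2 + 75y^2 + 75z^2) over V as an iterated integral:

    ∭_V (∇·F) dV = ∫_0^{1} ∫_0^{5} ∫_0^{4} (75x^2 + 75y^2 + 75z^2) dz dy dx.

Inner (z from 0 to 4): 300x^2 + 300y^2 + 1600.
Middle (y from 0 to 5): 1500x^2 + 20500.
Outer (x from 0 to 1): 21000.

Therefore ∯_{∂V} F · n dS = 21000.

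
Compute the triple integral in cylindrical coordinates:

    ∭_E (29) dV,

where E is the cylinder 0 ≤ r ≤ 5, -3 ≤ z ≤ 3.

In cylindrical coordinates, x = r cos(θ), y = r sin(θ), z = z, and dV = r dr dθ dz.

The integrand becomes 29, so

    ∭_E (29) dV = ∫_{0}^{2π} ∫_{0}^{5} ∫_{-3}^{3} (29) · r dz dr dθ.

Inner (z): 174r.
Middle (r from 0 to 5): 2175.
Outer (θ): 4350π.

Therefore the triple integral equals 4350π.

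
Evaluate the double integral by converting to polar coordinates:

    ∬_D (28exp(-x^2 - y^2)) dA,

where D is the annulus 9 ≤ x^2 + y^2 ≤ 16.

The region D is 3 ≤ r ≤ 4, 0 ≤ θ ≤ 2π in polar coordinates, where x = r cos(θ), y = r sin(θ), and dA = r dr dθ.

Under the substitution, the integrand becomes 28exp(-r^2), so

    ∬_D (28exp(-x^2 - y^2)) dA = ∫_{0}^{2π} ∫_{3}^{4} (28exp(-r^2)) · r dr dθ.

Inner integral (in r): ∫_{3}^{4} (28exp(-r^2)) · r dr = -(14 - 14exp(7))exp(-16).

Outer integral (in θ): ∫_{0}^{2π} (-(14 - 14exp(7))exp(-16)) dθ = -28π (1 - exp(7))exp(-16).

Therefore ∬_D (28exp(-x^2 - y^2)) dA = -28π (1 - exp(7))exp(-16).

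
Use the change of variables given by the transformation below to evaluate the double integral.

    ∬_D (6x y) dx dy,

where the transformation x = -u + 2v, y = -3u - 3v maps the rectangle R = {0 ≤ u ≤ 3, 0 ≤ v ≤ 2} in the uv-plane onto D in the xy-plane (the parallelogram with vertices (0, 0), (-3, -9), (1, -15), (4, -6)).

Compute the Jacobian determinant of (x, y) with respect to (u, v):

    ∂(x,y)/∂(u,v) = | -1  2 | = (-1)(-3) - (2)(-3) = 9.
                   | -3  -3 |

Its absolute value is |J| = 9 (the area scaling factor).

Substituting x = -u + 2v, y = -3u - 3v into the integrand,

    6x y → 18u^2 - 18u v - 36v^2,

so the integral becomes

    ∬_R (18u^2 - 18u v - 36v^2) · |J| du dv = ∫_0^3 ∫_0^2 (162u^2 - 162u v - 324v^2) dv du.

Inner (v): 324u^2 - 324u - 864.
Outer (u): -1134.

Therefore ∬_D (6x y) dx dy = -1134.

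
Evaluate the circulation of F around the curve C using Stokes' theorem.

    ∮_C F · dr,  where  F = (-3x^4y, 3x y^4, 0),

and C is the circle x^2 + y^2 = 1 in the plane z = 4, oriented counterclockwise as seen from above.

Let S be the flat disk x^2 + y^2 ≤ 1 in the plane z = 4, with upward unit normal n̂ = ẑ. By Stokes' theorem,

    ∮_C F · dr = ∬_S (∇ × F) · n̂ dS = ∬_D (curl F)_z dA,

where D is the disk x^2 + y^2 ≤ 1.

Compute the curl of F = (-3x^4y, 3x y^4, 0):
    (∇ × F)_x = ∂F_z/∂y - ∂F_y/∂z = 0,
    (∇ × F)_y = ∂F_x/∂z - ∂F_z/∂x = 0,
    (∇ × F)_z = ∂F_y/∂x - ∂F_x/∂y = 3x^4 + 3y^4.

On z = 4, (curl F)_z = 3x^4 + 3y^4.

Convert to polar (x = r cos θ, y = r sin θ, dA = r dr dθ); the integrand becomes 3r^4(sin(θ)^4 + cos(θ)^4), so

    ∬_D (curl F)_z dA = ∫_0^{2π} ∫_0^{1} (3r^4(sin(θ)^4 + cos(θ)^4)) · r dr dθ.

Inner (r from 0 to 1): sin(θ)^4/2 + cos(θ)^4/2.
Outer (θ from 0 to 2π): 3π/4.

Therefore ∮_C F · dr = 3π/4.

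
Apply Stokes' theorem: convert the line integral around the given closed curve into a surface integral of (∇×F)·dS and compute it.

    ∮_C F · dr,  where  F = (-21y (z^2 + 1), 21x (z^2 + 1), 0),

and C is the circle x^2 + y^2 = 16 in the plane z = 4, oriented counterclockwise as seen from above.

Let S be the flat disk x^2 + y^2 ≤ 16 in the plane z = 4, with upward unit normal n̂ = ẑ. By Stokes' theorem,

    ∮_C F · dr = ∬_S (∇ × F) · n̂ dS = ∬_D (curl F)_z dA,

where D is the disk x^2 + y^2 ≤ 16.

Compute the curl of F = (-21y (z^2 + 1), 21x (z^2 + 1), 0):
    (∇ × F)_x = ∂F_z/∂y - ∂F_y/∂z = -42x z,
    (∇ × F)_y = ∂F_x/∂z - ∂F_z/∂x = -42y z,
    (∇ × F)_z = ∂F_y/∂x - ∂F_x/∂y = 42z^2 + 42.

On z = 4, (curl F)_z = 714.

Convert to polar (x = r cos θ, y = r sin θ, dA = r dr dθ); the integrand becomes 714, so

    ∬_D (curl F)_z dA = ∫_0^{2π} ∫_0^{4} (714) · r dr dθ.

Inner (r from 0 to 4): 5712.
Outer (θ from 0 to 2π): 11424π.

Therefore ∮_C F · dr = 11424π.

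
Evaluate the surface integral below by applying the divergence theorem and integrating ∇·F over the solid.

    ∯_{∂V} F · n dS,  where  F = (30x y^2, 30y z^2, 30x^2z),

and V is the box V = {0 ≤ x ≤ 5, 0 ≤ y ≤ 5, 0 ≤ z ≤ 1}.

By the divergence theorem,

    ∯_{∂V} F · n dS = ∭_V (∇ · F) dV.

Compute the divergence:
    ∇ · F = ∂F_x/∂x + ∂F_y/∂y + ∂F_z/∂z = 30y^2 + 30z^2 + 30x^2 = 30x^2 + 30y^2 + 30z^2.

V is a rectangular box, so dV = dx dy dz with 0 ≤ x ≤ 5, 0 ≤ y ≤ 5, 0 ≤ z ≤ 1.

Integrate (30x^2 + 30y^2 + 30z^2) over V as an iterated integral:

    ∭_V (∇·F) dV = ∫_0^{5} ∫_0^{5} ∫_0^{1} (30x^2 + 30y^2 + 30z^2) dz dy dx.

Inner (z from 0 to 1): 30x^2 + 30y^2 + 10.
Middle (y from 0 to 5): 150x^2 + 1300.
Outer (x from 0 to 5): 12750.

Therefore ∯_{∂V} F · n dS = 12750.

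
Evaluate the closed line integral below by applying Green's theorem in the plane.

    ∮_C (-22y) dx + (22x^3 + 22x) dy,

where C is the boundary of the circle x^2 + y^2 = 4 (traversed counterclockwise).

Green's theorem converts the closed line integral into a double integral over the enclosed region D:

    ∮_C P dx + Q dy = ∬_D (∂Q/∂x - ∂P/∂y) dA.

Here P = -22y, Q = 22x^3 + 22x, so

    ∂Q/∂x = 66x^2 + 22,    ∂P/∂y = -22,
    ∂Q/∂x - ∂P/∂y = 66x^2 + 44.

D is the region x^2 + y^2 ≤ 4. Evaluating the double integral:

In polar coordinates (x = r cos θ, y = r sin θ, dA = r dr dθ) the integrand becomes 66r^2cos(θ)^2 + 44, so

    ∬_D (66x^2 + 44) dA = ∫_0^{2π} ∫_0^{2} (66r^2cos(θ)^2 + 44) · r dr dθ.

Inner (r from 0 to 2): 264cos(θ)^2 + 88.
Outer (θ from 0 to 2π): 440π.

Therefore ∮_C P dx + Q dy = 440π.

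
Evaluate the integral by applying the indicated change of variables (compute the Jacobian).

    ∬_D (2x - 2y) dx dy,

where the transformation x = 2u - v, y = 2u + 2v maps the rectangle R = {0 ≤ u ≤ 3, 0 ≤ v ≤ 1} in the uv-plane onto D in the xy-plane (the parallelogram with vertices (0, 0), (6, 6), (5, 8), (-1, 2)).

Compute the Jacobian determinant of (x, y) with respect to (u, v):

    ∂(x,y)/∂(u,v) = | 2  -1 | = (2)(2) - (-1)(2) = 6.
                   | 2  2 |

Its absolute value is |J| = 6 (the area scaling factor).

Substituting x = 2u - v, y = 2u + 2v into the integrand,

    2x - 2y → -6v,

so the integral becomes

    ∬_R (-6v) · |J| du dv = ∫_0^3 ∫_0^1 (-36v) dv du.

Inner (v): -18.
Outer (u): -54.

Therefore ∬_D (2x - 2y) dx dy = -54.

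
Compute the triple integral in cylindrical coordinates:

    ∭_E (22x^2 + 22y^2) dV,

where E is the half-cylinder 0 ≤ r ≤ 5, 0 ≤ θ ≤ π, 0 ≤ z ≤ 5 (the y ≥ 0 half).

In cylindrical coordinates, x = r cos(θ), y = r sin(θ), z = z, and dV = r dr dθ dz.

The integrand becomes 22r^2, so

    ∭_E (22x^2 + 22y^2) dV = ∫_{0}^{π} ∫_{0}^{5} ∫_{0}^{5} (22r^2) · r dz dr dθ.

Inner (z): 110r^3.
Middle (r from 0 to 5): 34375/2.
Outer (θ): 34375π/2.

Therefore the triple integral equals 34375π/2.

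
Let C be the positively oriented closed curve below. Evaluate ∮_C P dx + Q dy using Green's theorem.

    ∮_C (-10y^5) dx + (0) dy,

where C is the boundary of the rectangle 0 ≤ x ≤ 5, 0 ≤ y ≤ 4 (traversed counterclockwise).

Green's theorem converts the closed line integral into a double integral over the enclosed region D:

    ∮_C P dx + Q dy = ∬_D (∂Q/∂x - ∂P/∂y) dA.

Here P = -10y^5, Q = 0, so

    ∂Q/∂x = 0,    ∂P/∂y = -50y^4,
    ∂Q/∂x - ∂P/∂y = 50y^4.

D is the region 0 ≤ x ≤ 5, 0 ≤ y ≤ 4. Evaluating the double integral:

    ∬_D (50y^4) dA = ∫_0^{5} ∫_0^{4} (50y^4) dy dx.

Inner (y from 0 to 4): 10240.
Outer (x from 0 to 5): 51200.

Therefore ∮_C P dx + Q dy = 51200.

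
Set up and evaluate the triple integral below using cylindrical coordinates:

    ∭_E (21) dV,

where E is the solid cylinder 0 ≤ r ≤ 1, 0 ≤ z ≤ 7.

In cylindrical coordinates, x = r cos(θ), y = r sin(θ), z = z, and dV = r dr dθ dz.

The integrand becomes 21, so

    ∭_E (21) dV = ∫_{0}^{2π} ∫_{0}^{1} ∫_{0}^{7} (21) · r dz dr dθ.

Inner (z): 147r.
Middle (r from 0 to 1): 147/2.
Outer (θ): 147π.

Therefore the triple integral equals 147π.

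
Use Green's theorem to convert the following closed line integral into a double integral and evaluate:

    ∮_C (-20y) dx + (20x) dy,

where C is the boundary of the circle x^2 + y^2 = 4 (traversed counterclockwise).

Green's theorem converts the closed line integral into a double integral over the enclosed region D:

    ∮_C P dx + Q dy = ∬_D (∂Q/∂x - ∂P/∂y) dA.

Here P = -20y, Q = 20x, so

    ∂Q/∂x = 20,    ∂P/∂y = -20,
    ∂Q/∂x - ∂P/∂y = 40.

D is the region x^2 + y^2 ≤ 4. Evaluating the double integral:

In polar coordinates (x = r cos θ, y = r sin θ, dA = r dr dθ) the integrand becomes 40, so

    ∬_D (40) dA = ∫_0^{2π} ∫_0^{2} (40) · r dr dθ.

Inner (r from 0 to 2): 80.
Outer (θ from 0 to 2π): 160π.

Therefore ∮_C P dx + Q dy = 160π.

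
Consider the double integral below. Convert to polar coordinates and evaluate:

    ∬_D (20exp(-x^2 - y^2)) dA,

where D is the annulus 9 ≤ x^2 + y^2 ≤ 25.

The region D is 3 ≤ r ≤ 5, 0 ≤ θ ≤ 2π in polar coordinates, where x = r cos(θ), y = r sin(θ), and dA = r dr dθ.

Under the substitution, the integrand becomes 20exp(-r^2), so

    ∬_D (20exp(-x^2 - y^2)) dA = ∫_{0}^{2π} ∫_{3}^{5} (20exp(-r^2)) · r dr dθ.

Inner integral (in r): ∫_{3}^{5} (20exp(-r^2)) · r dr = -(10 - 10exp(16))exp(-25).

Outer integral (in θ): ∫_{0}^{2π} (-(10 - 10exp(16))exp(-25)) dθ = -20π (1 - exp(16))exp(-25).

Therefore ∬_D (20exp(-x^2 - y^2)) dA = -20π (1 - exp(16))exp(-25).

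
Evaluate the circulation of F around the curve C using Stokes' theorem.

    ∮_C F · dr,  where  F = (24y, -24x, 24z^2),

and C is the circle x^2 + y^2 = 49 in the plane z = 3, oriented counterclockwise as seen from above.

Let S be the flat disk x^2 + y^2 ≤ 49 in the plane z = 3, with upward unit normal n̂ = ẑ. By Stokes' theorem,

    ∮_C F · dr = ∬_S (∇ × F) · n̂ dS = ∬_D (curl F)_z dA,

where D is the disk x^2 + y^2 ≤ 49.

Compute the curl of F = (24y, -24x, 24z^2):
    (∇ × F)_x = ∂F_z/∂y - ∂F_y/∂z = 0,
    (∇ × F)_y = ∂F_x/∂z - ∂F_z/∂x = 0,
    (∇ × F)_z = ∂F_y/∂x - ∂F_x/∂y = -48.

On z = 3, (curl F)_z = -48.

Convert to polar (x = r cos θ, y = r sin θ, dA = r dr dθ); the integrand becomes -48, so

    ∬_D (curl F)_z dA = ∫_0^{2π} ∫_0^{7} (-48) · r dr dθ.

Inner (r from 0 to 7): -1176.
Outer (θ from 0 to 2π): -2352π.

Therefore ∮_C F · dr = -2352π.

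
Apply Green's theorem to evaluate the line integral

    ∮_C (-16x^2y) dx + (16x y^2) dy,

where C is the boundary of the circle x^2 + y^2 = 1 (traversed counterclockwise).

Green's theorem converts the closed line integral into a double integral over the enclosed region D:

    ∮_C P dx + Q dy = ∬_D (∂Q/∂x - ∂P/∂y) dA.

Here P = -16x^2y, Q = 16x y^2, so

    ∂Q/∂x = 16y^2,    ∂P/∂y = -16x^2,
    ∂Q/∂x - ∂P/∂y = 16x^2 + 16y^2.

D is the region x^2 + y^2 ≤ 1. Evaluating the double integral:

In polar coordinates (x = r cos θ, y = r sin θ, dA = r dr dθ) the integrand becomes 16r^2, so

    ∬_D (16x^2 + 16y^2) dA = ∫_0^{2π} ∫_0^{1} (16r^2) · r dr dθ.

Inner (r from 0 to 1): 4.
Outer (θ from 0 to 2π): 8π.

Therefore ∮_C P dx + Q dy = 8π.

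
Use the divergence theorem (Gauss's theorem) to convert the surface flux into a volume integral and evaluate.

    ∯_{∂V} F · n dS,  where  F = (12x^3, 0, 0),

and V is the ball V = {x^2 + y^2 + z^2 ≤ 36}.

By the divergence theorem,

    ∯_{∂V} F · n dS = ∭_V (∇ · F) dV.

Compute the divergence:
    ∇ · F = ∂F_x/∂x + ∂F_y/∂y + ∂F_z/∂z = 36x^2 + 0 + 0 = 36x^2.

In spherical coordinates, x = ρ sin(φ) cos(θ), y = ρ sin(φ) sin(θ), z = ρ cos(φ), dV = ρ^2 sin(φ) dρ dφ dθ, with 0 ≤ ρ ≤ 6, 0 ≤ φ ≤ π, 0 ≤ θ ≤ 2π.

The integrand, after substitution and multiplying by the volume element, becomes (36ρ^2sin(φ)^2cos(θ)^2) · ρ^2 sin(φ), so

    ∭_V (∇·F) dV = ∫_0^{2π} ∫_0^{π} ∫_0^{6} (36ρ^2sin(φ)^2cos(θ)^2) · ρ^2 sin(φ) dρ dφ dθ.

Inner (ρ from 0 to 6): 279936sin(φ)^3cos(θ)^2/5.
Middle (φ from 0 to π): 373248cos(θ)^2/5.
Outer (θ from 0 to 2π): 373248π/5.

Therefore ∯_{∂V} F · n dS = 373248π/5.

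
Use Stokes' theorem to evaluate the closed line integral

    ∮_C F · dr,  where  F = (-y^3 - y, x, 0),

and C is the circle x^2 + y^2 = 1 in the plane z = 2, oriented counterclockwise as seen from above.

Let S be the flat disk x^2 + y^2 ≤ 1 in the plane z = 2, with upward unit normal n̂ = ẑ. By Stokes' theorem,

    ∮_C F · dr = ∬_S (∇ × F) · n̂ dS = ∬_D (curl F)_z dA,

where D is the disk x^2 + y^2 ≤ 1.

Compute the curl of F = (-y^3 - y, x, 0):
    (∇ × F)_x = ∂F_z/∂y - ∂F_y/∂z = 0,
    (∇ × F)_y = ∂F_x/∂z - ∂F_z/∂x = 0,
    (∇ × F)_z = ∂F_y/∂x - ∂F_x/∂y = 3y^2 + 2.

On z = 2, (curl F)_z = 3y^2 + 2.

Convert to polar (x = r cos θ, y = r sin θ, dA = r dr dθ); the integrand becomes 3r^2sin(θ)^2 + 2, so

    ∬_D (curl F)_z dA = ∫_0^{2π} ∫_0^{1} (3r^2sin(θ)^2 + 2) · r dr dθ.

Inner (r from 0 to 1): 3sin(θ)^2/4 + 1.
Outer (θ from 0 to 2π): 11π/4.

Therefore ∮_C F · dr = 11π/4.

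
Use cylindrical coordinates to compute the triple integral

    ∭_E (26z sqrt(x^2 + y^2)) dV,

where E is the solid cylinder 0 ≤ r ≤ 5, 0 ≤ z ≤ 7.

In cylindrical coordinates, x = r cos(θ), y = r sin(θ), z = z, and dV = r dr dθ dz.

The integrand becomes 26r z, so

    ∭_E (26z sqrt(x^2 + y^2)) dV = ∫_{0}^{2π} ∫_{0}^{5} ∫_{0}^{7} (26r z) · r dz dr dθ.

Inner (z): 637r^2.
Middle (r from 0 to 5): 79625/3.
Outer (θ): 159250π/3.

Therefore the triple integral equals 159250π/3.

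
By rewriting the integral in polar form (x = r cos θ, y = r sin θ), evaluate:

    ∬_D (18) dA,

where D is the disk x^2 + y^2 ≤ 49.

The region D is 0 ≤ r ≤ 7, 0 ≤ θ ≤ 2π in polar coordinates, where x = r cos(θ), y = r sin(θ), and dA = r dr dθ.

Under the substitution, the integrand becomes 18, so

    ∬_D (18) dA = ∫_{0}^{2π} ∫_{0}^{7} (18) · r dr dθ.

Inner integral (in r): ∫_{0}^{7} (18) · r dr = 441.

Outer integral (in θ): ∫_{0}^{2π} (441) dθ = 882π.

Therefore ∬_D (18) dA = 882π.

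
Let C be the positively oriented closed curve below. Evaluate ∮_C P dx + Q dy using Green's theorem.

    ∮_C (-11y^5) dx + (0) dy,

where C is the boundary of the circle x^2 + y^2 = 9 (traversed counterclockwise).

Green's theorem converts the closed line integral into a double integral over the enclosed region D:

    ∮_C P dx + Q dy = ∬_D (∂Q/∂x - ∂P/∂y) dA.

Here P = -11y^5, Q = 0, so

    ∂Q/∂x = 0,    ∂P/∂y = -55y^4,
    ∂Q/∂x - ∂P/∂y = 55y^4.

D is the region x^2 + y^2 ≤ 9. Evaluating the double integral:

In polar coordinates (x = r cos θ, y = r sin θ, dA = r dr dθ) the integrand becomes 55r^4sin(θ)^4, so

    ∬_D (55y^4) dA = ∫_0^{2π} ∫_0^{3} (55r^4sin(θ)^4) · r dr dθ.

Inner (r from 0 to 3): 13365sin(θ)^4/2.
Outer (θ from 0 to 2π): 40095π/8.

Therefore ∮_C P dx + Q dy = 40095π/8.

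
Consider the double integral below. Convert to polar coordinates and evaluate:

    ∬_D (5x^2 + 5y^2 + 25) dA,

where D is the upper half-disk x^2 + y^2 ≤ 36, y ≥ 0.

The region D is 0 ≤ r ≤ 6, 0 ≤ θ ≤ π in polar coordinates, where x = r cos(θ), y = r sin(θ), and dA = r dr dθ.

Under the substitution, the integrand becomes 5r^2 + 25, so

    ∬_D (5x^2 + 5y^2 + 25) dA = ∫_{0}^{π} ∫_{0}^{6} (5r^2 + 25) · r dr dθ.

Inner integral (in r): ∫_{0}^{6} (5r^2 + 25) · r dr = 2070.

Outer integral (in θ): ∫_{0}^{π} (2070) dθ = 2070π.

Therefore ∬_D (5x^2 + 5y^2 + 25) dA = 2070π.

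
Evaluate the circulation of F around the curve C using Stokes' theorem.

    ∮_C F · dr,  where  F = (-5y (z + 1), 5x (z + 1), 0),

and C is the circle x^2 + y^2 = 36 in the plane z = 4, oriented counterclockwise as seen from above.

Let S be the flat disk x^2 + y^2 ≤ 36 in the plane z = 4, with upward unit normal n̂ = ẑ. By Stokes' theorem,

    ∮_C F · dr = ∬_S (∇ × F) · n̂ dS = ∬_D (curl F)_z dA,

where D is the disk x^2 + y^2 ≤ 36.

Compute the curl of F = (-5y (z + 1), 5x (z + 1), 0):
    (∇ × F)_x = ∂F_z/∂y - ∂F_y/∂z = -5x,
    (∇ × F)_y = ∂F_x/∂z - ∂F_z/∂x = -5y,
    (∇ × F)_z = ∂F_y/∂x - ∂F_x/∂y = 10z + 10.

On z = 4, (curl F)_z = 50.

Convert to polar (x = r cos θ, y = r sin θ, dA = r dr dθ); the integrand becomes 50, so

    ∬_D (curl F)_z dA = ∫_0^{2π} ∫_0^{6} (50) · r dr dθ.

Inner (r from 0 to 6): 900.
Outer (θ from 0 to 2π): 1800π.

Therefore ∮_C F · dr = 1800π.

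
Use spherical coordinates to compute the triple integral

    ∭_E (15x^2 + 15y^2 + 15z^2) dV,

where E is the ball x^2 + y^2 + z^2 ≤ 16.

In spherical coordinates, x = ρ sin(φ) cos(θ), y = ρ sin(φ) sin(θ), z = ρ cos(φ), and dV = ρ^2 sin(φ) dρ dφ dθ.

The integrand becomes 15ρ^2, so

    ∭_E (15x^2 + 15y^2 + 15z^2) dV = ∫_{0}^{2π} ∫_{0}^{π} ∫_{0}^{4} (15ρ^2) · ρ^2 sin(φ) dρ dφ dθ.

Inner (ρ): 3072sin(φ).
Middle (φ): 6144.
Outer (θ): 12288π.

Therefore the triple integral equals 12288π.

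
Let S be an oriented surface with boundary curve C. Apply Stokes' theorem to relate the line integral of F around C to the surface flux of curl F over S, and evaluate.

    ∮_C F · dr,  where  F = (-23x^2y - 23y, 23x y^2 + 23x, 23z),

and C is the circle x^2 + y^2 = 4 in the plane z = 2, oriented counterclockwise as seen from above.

Let S be the flat disk x^2 + y^2 ≤ 4 in the plane z = 2, with upward unit normal n̂ = ẑ. By Stokes' theorem,

    ∮_C F · dr = ∬_S (∇ × F) · n̂ dS = ∬_D (curl F)_z dA,

where D is the disk x^2 + y^2 ≤ 4.

Compute the curl of F = (-23x^2y - 23y, 23x y^2 + 23x, 23z):
    (∇ × F)_x = ∂F_z/∂y - ∂F_y/∂z = 0,
    (∇ × F)_y = ∂F_x/∂z - ∂F_z/∂x = 0,
    (∇ × F)_z = ∂F_y/∂x - ∂F_x/∂y = 23x^2 + 23y^2 + 46.

On z = 2, (curl F)_z = 23x^2 + 23y^2 + 46.

Convert to polar (x = r cos θ, y = r sin θ, dA = r dr dθ); the integrand becomes 23r^2 + 46, so

    ∬_D (curl F)_z dA = ∫_0^{2π} ∫_0^{2} (23r^2 + 46) · r dr dθ.

Inner (r from 0 to 2): 184.
Outer (θ from 0 to 2π): 368π.

Therefore ∮_C F · dr = 368π.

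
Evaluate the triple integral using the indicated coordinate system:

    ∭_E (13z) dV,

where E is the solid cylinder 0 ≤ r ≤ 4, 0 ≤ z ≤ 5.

In cylindrical coordinates, x = r cos(θ), y = r sin(θ), z = z, and dV = r dr dθ dz.

The integrand becomes 13z, so

    ∭_E (13z) dV = ∫_{0}^{2π} ∫_{0}^{4} ∫_{0}^{5} (13z) · r dz dr dθ.

Inner (z): 325r/2.
Middle (r from 0 to 4): 1300.
Outer (θ): 2600π.

Therefore the triple integral equals 2600π.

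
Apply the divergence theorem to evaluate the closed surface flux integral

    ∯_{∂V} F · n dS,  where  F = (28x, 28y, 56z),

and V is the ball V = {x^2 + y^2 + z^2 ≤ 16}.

By the divergence theorem,

    ∯_{∂V} F · n dS = ∭_V (∇ · F) dV.

Compute the divergence:
    ∇ · F = ∂F_x/∂x + ∂F_y/∂y + ∂F_z/∂z = 28 + 28 + 56 = 112.

In spherical coordinates, x = ρ sin(φ) cos(θ), y = ρ sin(φ) sin(θ), z = ρ cos(φ), dV = ρ^2 sin(φ) dρ dφ dθ, with 0 ≤ ρ ≤ 4, 0 ≤ φ ≤ π, 0 ≤ θ ≤ 2π.

The integrand, after substitution and multiplying by the volume element, becomes (112) · ρ^2 sin(φ), so

    ∭_V (∇·F) dV = ∫_0^{2π} ∫_0^{π} ∫_0^{4} (112) · ρ^2 sin(φ) dρ dφ dθ.

Inner (ρ from 0 to 4): 7168sin(φ)/3.
Middle (φ from 0 to π): 14336/3.
Outer (θ from 0 to 2π): 28672π/3.

Therefore ∯_{∂V} F · n dS = 28672π/3.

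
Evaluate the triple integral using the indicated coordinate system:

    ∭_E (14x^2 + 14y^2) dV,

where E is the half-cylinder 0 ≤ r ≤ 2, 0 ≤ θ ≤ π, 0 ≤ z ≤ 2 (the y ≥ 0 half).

In cylindrical coordinates, x = r cos(θ), y = r sin(θ), z = z, and dV = r dr dθ dz.

The integrand becomes 14r^2, so

    ∭_E (14x^2 + 14y^2) dV = ∫_{0}^{π} ∫_{0}^{2} ∫_{0}^{2} (14r^2) · r dz dr dθ.

Inner (z): 28r^3.
Middle (r from 0 to 2): 112.
Outer (θ): 112π.

Therefore the triple integral equals 112π.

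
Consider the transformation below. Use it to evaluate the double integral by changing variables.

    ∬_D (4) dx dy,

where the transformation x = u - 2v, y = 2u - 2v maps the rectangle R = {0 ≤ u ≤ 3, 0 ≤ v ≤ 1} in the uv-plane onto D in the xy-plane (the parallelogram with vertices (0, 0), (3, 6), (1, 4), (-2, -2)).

Compute the Jacobian determinant of (x, y) with respect to (u, v):

    ∂(x,y)/∂(u,v) = | 1  -2 | = (1)(-2) - (-2)(2) = 2.
                   | 2  -2 |

Its absolute value is |J| = 2 (the area scaling factor).

Substituting x = u - 2v, y = 2u - 2v into the integrand,

    4 → 4,

so the integral becomes

    ∬_R (4) · |J| du dv = ∫_0^3 ∫_0^1 (8) dv du.

Inner (v): 8.
Outer (u): 24.

Therefore ∬_D (4) dx dy = 24.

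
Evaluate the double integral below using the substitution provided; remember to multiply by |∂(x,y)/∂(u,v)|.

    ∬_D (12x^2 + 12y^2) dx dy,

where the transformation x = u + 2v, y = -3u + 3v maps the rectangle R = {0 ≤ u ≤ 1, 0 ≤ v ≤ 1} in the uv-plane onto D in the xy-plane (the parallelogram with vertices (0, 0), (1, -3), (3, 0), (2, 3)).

Compute the Jacobian determinant of (x, y) with respect to (u, v):

    ∂(x,y)/∂(u,v) = | 1  2 | = (1)(3) - (2)(-3) = 9.
                   | -3  3 |

Its absolute value is |J| = 9 (the area scaling factor).

Substituting x = u + 2v, y = -3u + 3v into the integrand,

    12x^2 + 12y^2 → 120u^2 - 168u v + 156v^2,

so the integral becomes

    ∬_R (120u^2 - 168u v + 156v^2) · |J| du dv = ∫_0^1 ∫_0^1 (1080u^2 - 1512u v + 1404v^2) dv du.

Inner (v): 1080u^2 - 756u + 468.
Outer (u): 450.

Therefore ∬_D (12x^2 + 12y^2) dx dy = 450.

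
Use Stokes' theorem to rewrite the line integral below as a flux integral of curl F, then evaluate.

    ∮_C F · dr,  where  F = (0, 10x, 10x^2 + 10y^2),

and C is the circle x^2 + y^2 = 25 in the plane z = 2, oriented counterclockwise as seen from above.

Let S be the flat disk x^2 + y^2 ≤ 25 in the plane z = 2, with upward unit normal n̂ = ẑ. By Stokes' theorem,

    ∮_C F · dr = ∬_S (∇ × F) · n̂ dS = ∬_D (curl F)_z dA,

where D is the disk x^2 + y^2 ≤ 25.

Compute the curl of F = (0, 10x, 10x^2 + 10y^2):
    (∇ × F)_x = ∂F_z/∂y - ∂F_y/∂z = 20y,
    (∇ × F)_y = ∂F_x/∂z - ∂F_z/∂x = -20x,
    (∇ × F)_z = ∂F_y/∂x - ∂F_x/∂y = 10.

On z = 2, (curl F)_z = 10.

Convert to polar (x = r cos θ, y = r sin θ, dA = r dr dθ); the integrand becomes 10, so

    ∬_D (curl F)_z dA = ∫_0^{2π} ∫_0^{5} (10) · r dr dθ.

Inner (r from 0 to 5): 125.
Outer (θ from 0 to 2π): 250π.

Therefore ∮_C F · dr = 250π.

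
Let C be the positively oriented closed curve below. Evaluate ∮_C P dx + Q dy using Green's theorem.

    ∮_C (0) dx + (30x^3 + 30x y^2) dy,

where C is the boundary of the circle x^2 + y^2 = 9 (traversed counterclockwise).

Green's theorem converts the closed line integral into a double integral over the enclosed region D:

    ∮_C P dx + Q dy = ∬_D (∂Q/∂x - ∂P/∂y) dA.

Here P = 0, Q = 30x^3 + 30x y^2, so

    ∂Q/∂x = 90x^2 + 30y^2,    ∂P/∂y = 0,
    ∂Q/∂x - ∂P/∂y = 90x^2 + 30y^2.

D is the region x^2 + y^2 ≤ 9. Evaluating the double integral:

In polar coordinates (x = r cos θ, y = r sin θ, dA = r dr dθ) the integrand becomes 30r^2(cos(2θ) + 2), so

    ∬_D (90x^2 + 30y^2) dA = ∫_0^{2π} ∫_0^{3} (30r^2(cos(2θ) + 2)) · r dr dθ.

Inner (r from 0 to 3): 3645/2 - 1215sin(θ)^2.
Outer (θ from 0 to 2π): 2430π.

Therefore ∮_C P dx + Q dy = 2430π.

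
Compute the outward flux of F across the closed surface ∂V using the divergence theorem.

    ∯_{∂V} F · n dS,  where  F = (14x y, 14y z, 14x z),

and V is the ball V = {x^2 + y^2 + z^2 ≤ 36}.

By the divergence theorem,

    ∯_{∂V} F · n dS = ∭_V (∇ · F) dV.

Compute the divergence:
    ∇ · F = ∂F_x/∂x + ∂F_y/∂y + ∂F_z/∂z = 14y + 14z + 14x = 14x + 14y + 14z.

In spherical coordinates, x = ρ sin(φ) cos(θ), y = ρ sin(φ) sin(θ), z = ρ cos(φ), dV = ρ^2 sin(φ) dρ dφ dθ, with 0 ≤ ρ ≤ 6, 0 ≤ φ ≤ π, 0 ≤ θ ≤ 2π.

The integrand, after substitution and multiplying by the volume element, becomes (14ρ (sqrt(2)sin(φ)sin(θ + π/4) + cos(φ))) · ρ^2 sin(φ), so

    ∭_V (∇·F) dV = ∫_0^{2π} ∫_0^{π} ∫_0^{6} (14ρ (sqrt(2)sin(φ)sin(θ + π/4) + cos(φ))) · ρ^2 sin(φ) dρ dφ dθ.

Inner (ρ from 0 to 6): 4536(sqrt(2)sin(φ)sin(θ + π/4) + cos(φ))sin(φ).
Middle (φ from 0 to π): 2268sqrt(2)π sin(θ + π/4).
Outer (θ from 0 to 2π): 0.

Therefore ∯_{∂V} F · n dS = 0.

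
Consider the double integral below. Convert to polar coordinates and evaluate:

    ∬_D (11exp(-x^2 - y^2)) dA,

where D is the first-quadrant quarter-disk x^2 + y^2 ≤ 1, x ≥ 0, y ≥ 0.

The region D is 0 ≤ r ≤ 1, 0 ≤ θ ≤ π/2 in polar coordinates, where x = r cos(θ), y = r sin(θ), and dA = r dr dθ.

Under the substitution, the integrand becomes 11exp(-r^2), so

    ∬_D (11exp(-x^2 - y^2)) dA = ∫_{0}^{π/2} ∫_{0}^{1} (11exp(-r^2)) · r dr dθ.

Inner integral (in r): ∫_{0}^{1} (11exp(-r^2)) · r dr = 11/2 - 11exp(-1)/2.

Outer integral (in θ): ∫_{0}^{π/2} (11/2 - 11exp(-1)/2) dθ = -11π (1 - e)exp(-1)/4.

Therefore ∬_D (11exp(-x^2 - y^2)) dA = -11π (1 - e)exp(-1)/4.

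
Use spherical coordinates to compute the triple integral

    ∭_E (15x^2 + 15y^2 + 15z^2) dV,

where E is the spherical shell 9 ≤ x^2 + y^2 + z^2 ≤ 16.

In spherical coordinates, x = ρ sin(φ) cos(θ), y = ρ sin(φ) sin(θ), z = ρ cos(φ), and dV = ρ^2 sin(φ) dρ dφ dθ.

The integrand becomes 15ρ^2, so

    ∭_E (15x^2 + 15y^2 + 15z^2) dV = ∫_{0}^{2π} ∫_{0}^{π} ∫_{3}^{4} (15ρ^2) · ρ^2 sin(φ) dρ dφ dθ.

Inner (ρ): 2343sin(φ).
Middle (φ): 4686.
Outer (θ): 9372π.

Therefore the triple integral equals 9372π.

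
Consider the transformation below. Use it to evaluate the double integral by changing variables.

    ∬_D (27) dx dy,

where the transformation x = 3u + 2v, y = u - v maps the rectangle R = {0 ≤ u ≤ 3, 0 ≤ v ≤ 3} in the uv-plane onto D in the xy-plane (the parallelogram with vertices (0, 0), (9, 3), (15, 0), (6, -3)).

Compute the Jacobian determinant of (x, y) with respect to (u, v):

    ∂(x,y)/∂(u,v) = | 3  2 | = (3)(-1) - (2)(1) = -5.
                   | 1  -1 |

Its absolute value is |J| = 5 (the area scaling factor).

Substituting x = 3u + 2v, y = u - v into the integrand,

    27 → 27,

so the integral becomes

    ∬_R (27) · |J| du dv = ∫_0^3 ∫_0^3 (135) dv du.

Inner (v): 405.
Outer (u): 1215.

Therefore ∬_D (27) dx dy = 1215.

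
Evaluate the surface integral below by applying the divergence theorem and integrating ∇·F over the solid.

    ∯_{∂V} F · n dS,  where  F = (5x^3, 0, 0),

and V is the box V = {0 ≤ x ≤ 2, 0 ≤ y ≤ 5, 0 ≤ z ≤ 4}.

By the divergence theorem,

    ∯_{∂V} F · n dS = ∭_V (∇ · F) dV.

Compute the divergence:
    ∇ · F = ∂F_x/∂x + ∂F_y/∂y + ∂F_z/∂z = 15x^2 + 0 + 0 = 15x^2.

V is a rectangular box, so dV = dx dy dz with 0 ≤ x ≤ 2, 0 ≤ y ≤ 5, 0 ≤ z ≤ 4.

Integrate (15x^2) over V as an iterated integral:

    ∭_V (∇·F) dV = ∫_0^{2} ∫_0^{5} ∫_0^{4} (15x^2) dz dy dx.

Inner (z from 0 to 4): 60x^2.
Middle (y from 0 to 5): 300x^2.
Outer (x from 0 to 2): 800.

Therefore ∯_{∂V} F · n dS = 800.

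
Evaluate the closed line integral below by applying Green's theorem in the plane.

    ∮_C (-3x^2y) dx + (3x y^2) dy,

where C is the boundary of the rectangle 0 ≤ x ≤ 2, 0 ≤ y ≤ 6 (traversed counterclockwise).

Green's theorem converts the closed line integral into a double integral over the enclosed region D:

    ∮_C P dx + Q dy = ∬_D (∂Q/∂x - ∂P/∂y) dA.

Here P = -3x^2y, Q = 3x y^2, so

    ∂Q/∂x = 3y^2,    ∂P/∂y = -3x^2,
    ∂Q/∂x - ∂P/∂y = 3x^2 + 3y^2.

D is the region 0 ≤ x ≤ 2, 0 ≤ y ≤ 6. Evaluating the double integral:

    ∬_D (3x^2 + 3y^2) dA = ∫_0^{2} ∫_0^{6} (3x^2 + 3y^2) dy dx.

Inner (y from 0 to 6): 18x^2 + 216.
Outer (x from 0 to 2): 480.

Therefore ∮_C P dx + Q dy = 480.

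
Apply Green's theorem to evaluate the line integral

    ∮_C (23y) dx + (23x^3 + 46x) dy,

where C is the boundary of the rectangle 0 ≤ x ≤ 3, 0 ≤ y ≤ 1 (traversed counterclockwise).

Green's theorem converts the closed line integral into a double integral over the enclosed region D:

    ∮_C P dx + Q dy = ∬_D (∂Q/∂x - ∂P/∂y) dA.

Here P = 23y, Q = 23x^3 + 46x, so

    ∂Q/∂x = 69x^2 + 46,    ∂P/∂y = 23,
    ∂Q/∂x - ∂P/∂y = 69x^2 + 23.

D is the region 0 ≤ x ≤ 3, 0 ≤ y ≤ 1. Evaluating the double integral:

    ∬_D (69x^2 + 23) dA = ∫_0^{3} ∫_0^{1} (69x^2 + 23) dy dx.

Inner (y from 0 to 1): 69x^2 + 23.
Outer (x from 0 to 3): 690.

Therefore ∮_C P dx + Q dy = 690.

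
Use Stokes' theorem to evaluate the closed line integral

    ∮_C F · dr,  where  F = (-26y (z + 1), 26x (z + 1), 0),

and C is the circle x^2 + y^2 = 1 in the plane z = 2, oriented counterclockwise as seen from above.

Let S be the flat disk x^2 + y^2 ≤ 1 in the plane z = 2, with upward unit normal n̂ = ẑ. By Stokes' theorem,

    ∮_C F · dr = ∬_S (∇ × F) · n̂ dS = ∬_D (curl F)_z dA,

where D is the disk x^2 + y^2 ≤ 1.

Compute the curl of F = (-26y (z + 1), 26x (z + 1), 0):
    (∇ × F)_x = ∂F_z/∂y - ∂F_y/∂z = -26x,
    (∇ × F)_y = ∂F_x/∂z - ∂F_z/∂x = -26y,
    (∇ × F)_z = ∂F_y/∂x - ∂F_x/∂y = 52z + 52.

On z = 2, (curl F)_z = 156.

Convert to polar (x = r cos θ, y = r sin θ, dA = r dr dθ); the integrand becomes 156, so

    ∬_D (curl F)_z dA = ∫_0^{2π} ∫_0^{1} (156) · r dr dθ.

Inner (r from 0 to 1): 78.
Outer (θ from 0 to 2π): 156π.

Therefore ∮_C F · dr = 156π.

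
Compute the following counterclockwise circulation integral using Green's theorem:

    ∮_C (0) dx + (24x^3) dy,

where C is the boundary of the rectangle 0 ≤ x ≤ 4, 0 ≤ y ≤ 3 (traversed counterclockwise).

Green's theorem converts the closed line integral into a double integral over the enclosed region D:

    ∮_C P dx + Q dy = ∬_D (∂Q/∂x - ∂P/∂y) dA.

Here P = 0, Q = 24x^3, so

    ∂Q/∂x = 72x^2,    ∂P/∂y = 0,
    ∂Q/∂x - ∂P/∂y = 72x^2.

D is the region 0 ≤ x ≤ 4, 0 ≤ y ≤ 3. Evaluating the double integral:

    ∬_D (72x^2) dA = ∫_0^{4} ∫_0^{3} (72x^2) dy dx.

Inner (y from 0 to 3): 216x^2.
Outer (x from 0 to 4): 4608.

Therefore ∮_C P dx + Q dy = 4608.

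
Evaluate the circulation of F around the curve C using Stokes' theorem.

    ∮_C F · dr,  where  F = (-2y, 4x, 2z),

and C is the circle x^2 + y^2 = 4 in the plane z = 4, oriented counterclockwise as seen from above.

Let S be the flat disk x^2 + y^2 ≤ 4 in the plane z = 4, with upward unit normal n̂ = ẑ. By Stokes' theorem,

    ∮_C F · dr = ∬_S (∇ × F) · n̂ dS = ∬_D (curl F)_z dA,

where D is the disk x^2 + y^2 ≤ 4.

Compute the curl of F = (-2y, 4x, 2z):
    (∇ × F)_x = ∂F_z/∂y - ∂F_y/∂z = 0,
    (∇ × F)_y = ∂F_x/∂z - ∂F_z/∂x = 0,
    (∇ × F)_z = ∂F_y/∂x - ∂F_x/∂y = 6.

On z = 4, (curl F)_z = 6.

Convert to polar (x = r cos θ, y = r sin θ, dA = r dr dθ); the integrand becomes 6, so

    ∬_D (curl F)_z dA = ∫_0^{2π} ∫_0^{2} (6) · r dr dθ.

Inner (r from 0 to 2): 12.
Outer (θ from 0 to 2π): 24π.

Therefore ∮_C F · dr = 24π.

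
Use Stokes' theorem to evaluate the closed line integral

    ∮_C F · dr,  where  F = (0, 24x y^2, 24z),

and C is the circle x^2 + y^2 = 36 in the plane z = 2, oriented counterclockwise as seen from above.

Let S be the flat disk x^2 + y^2 ≤ 36 in the plane z = 2, with upward unit normal n̂ = ẑ. By Stokes' theorem,

    ∮_C F · dr = ∬_S (∇ × F) · n̂ dS = ∬_D (curl F)_z dA,

where D is the disk x^2 + y^2 ≤ 36.

Compute the curl of F = (0, 24x y^2, 24z):
    (∇ × F)_x = ∂F_z/∂y - ∂F_y/∂z = 0,
    (∇ × F)_y = ∂F_x/∂z - ∂F_z/∂x = 0,
    (∇ × F)_z = ∂F_y/∂x - ∂F_x/∂y = 24y^2.

On z = 2, (curl F)_z = 24y^2.

Convert to polar (x = r cos θ, y = r sin θ, dA = r dr dθ); the integrand becomes 24r^2sin(θ)^2, so

    ∬_D (curl F)_z dA = ∫_0^{2π} ∫_0^{6} (24r^2sin(θ)^2) · r dr dθ.

Inner (r from 0 to 6): 7776sin(θ)^2.
Outer (θ from 0 to 2π): 7776π.

Therefore ∮_C F · dr = 7776π.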